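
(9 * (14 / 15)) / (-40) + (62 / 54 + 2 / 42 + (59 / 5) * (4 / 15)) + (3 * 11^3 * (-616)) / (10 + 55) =-9296605301 / 245700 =-37837.22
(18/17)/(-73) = -0.01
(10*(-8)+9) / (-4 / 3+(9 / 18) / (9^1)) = 1278 / 23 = 55.57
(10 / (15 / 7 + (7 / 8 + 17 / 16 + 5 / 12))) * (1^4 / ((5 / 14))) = 9408 / 1511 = 6.23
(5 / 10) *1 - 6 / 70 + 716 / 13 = 50497 / 910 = 55.49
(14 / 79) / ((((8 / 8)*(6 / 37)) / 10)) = 2590 / 237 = 10.93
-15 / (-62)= 15 / 62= 0.24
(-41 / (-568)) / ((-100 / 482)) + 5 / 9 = 53071 / 255600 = 0.21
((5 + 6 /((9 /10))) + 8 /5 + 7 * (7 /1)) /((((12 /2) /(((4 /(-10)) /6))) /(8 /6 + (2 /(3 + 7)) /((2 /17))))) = -42497 /20250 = -2.10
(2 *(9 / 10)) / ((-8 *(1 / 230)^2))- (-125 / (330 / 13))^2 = -51952915 / 4356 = -11926.75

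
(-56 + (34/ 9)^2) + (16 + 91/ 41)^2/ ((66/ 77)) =94100141/ 272322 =345.55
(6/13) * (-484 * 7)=-20328/13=-1563.69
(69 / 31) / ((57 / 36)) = 1.41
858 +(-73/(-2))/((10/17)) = 18401/20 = 920.05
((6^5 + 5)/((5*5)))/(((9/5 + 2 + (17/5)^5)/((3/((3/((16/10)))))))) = 389050/357933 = 1.09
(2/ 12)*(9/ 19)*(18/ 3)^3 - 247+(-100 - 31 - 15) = -375.95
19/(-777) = -19/777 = -0.02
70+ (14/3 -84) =-28/3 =-9.33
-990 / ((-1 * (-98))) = -495 / 49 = -10.10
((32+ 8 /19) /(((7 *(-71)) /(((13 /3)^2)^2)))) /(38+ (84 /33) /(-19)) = -13823524 /22756707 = -0.61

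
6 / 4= 3 / 2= 1.50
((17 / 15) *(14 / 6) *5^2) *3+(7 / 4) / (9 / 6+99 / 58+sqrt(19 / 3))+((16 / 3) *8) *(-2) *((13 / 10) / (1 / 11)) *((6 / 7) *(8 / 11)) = -335482157 / 598080 - 841 *sqrt(57) / 5696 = -562.05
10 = 10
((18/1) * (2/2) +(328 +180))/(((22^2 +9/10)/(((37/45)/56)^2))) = 360047/1539654480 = 0.00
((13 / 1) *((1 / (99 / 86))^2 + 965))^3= 1863123327520189489415557 / 941480149401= 1978930016427.40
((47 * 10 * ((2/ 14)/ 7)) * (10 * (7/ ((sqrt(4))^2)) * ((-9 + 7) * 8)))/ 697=-18800/ 4879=-3.85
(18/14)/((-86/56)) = -36/43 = -0.84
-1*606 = -606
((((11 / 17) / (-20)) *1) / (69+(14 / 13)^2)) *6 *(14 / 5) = -39039 / 5039225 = -0.01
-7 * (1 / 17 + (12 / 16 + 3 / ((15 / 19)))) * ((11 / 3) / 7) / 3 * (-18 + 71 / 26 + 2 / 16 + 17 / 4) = 19529521 / 318240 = 61.37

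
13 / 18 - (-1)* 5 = 103 / 18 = 5.72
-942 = -942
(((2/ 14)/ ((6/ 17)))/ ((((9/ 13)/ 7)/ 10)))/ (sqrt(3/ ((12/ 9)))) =27.28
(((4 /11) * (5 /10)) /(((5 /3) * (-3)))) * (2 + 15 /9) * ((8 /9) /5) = -16 /675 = -0.02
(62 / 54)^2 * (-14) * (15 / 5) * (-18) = 26908 / 27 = 996.59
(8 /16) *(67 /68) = 67 /136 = 0.49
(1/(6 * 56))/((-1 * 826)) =-1/277536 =-0.00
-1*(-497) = 497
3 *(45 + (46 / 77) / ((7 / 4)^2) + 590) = 7189773 / 3773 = 1905.59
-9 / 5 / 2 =-9 / 10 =-0.90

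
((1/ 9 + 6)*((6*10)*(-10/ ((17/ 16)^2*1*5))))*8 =-4505600/ 867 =-5196.77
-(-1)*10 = 10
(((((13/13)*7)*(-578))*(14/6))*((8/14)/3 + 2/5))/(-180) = 62713/2025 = 30.97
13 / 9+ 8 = 85 / 9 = 9.44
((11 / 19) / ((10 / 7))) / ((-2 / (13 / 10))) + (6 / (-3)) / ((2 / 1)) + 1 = -1001 / 3800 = -0.26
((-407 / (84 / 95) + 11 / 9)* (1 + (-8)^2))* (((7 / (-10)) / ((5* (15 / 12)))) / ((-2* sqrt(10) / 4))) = -1503931* sqrt(10) / 2250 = -2113.71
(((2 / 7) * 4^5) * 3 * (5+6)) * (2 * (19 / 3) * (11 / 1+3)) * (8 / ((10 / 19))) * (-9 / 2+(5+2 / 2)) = 39036518.40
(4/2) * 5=10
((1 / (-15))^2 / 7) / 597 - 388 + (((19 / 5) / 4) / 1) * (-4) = -368399744 / 940275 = -391.80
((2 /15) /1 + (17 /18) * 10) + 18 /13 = 6413 /585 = 10.96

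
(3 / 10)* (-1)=-3 / 10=-0.30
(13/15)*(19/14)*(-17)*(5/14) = -4199/588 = -7.14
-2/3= -0.67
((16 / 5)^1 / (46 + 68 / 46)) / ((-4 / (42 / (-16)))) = 23 / 520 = 0.04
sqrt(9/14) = 3 * sqrt(14)/14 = 0.80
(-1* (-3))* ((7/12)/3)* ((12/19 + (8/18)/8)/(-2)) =-1645/8208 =-0.20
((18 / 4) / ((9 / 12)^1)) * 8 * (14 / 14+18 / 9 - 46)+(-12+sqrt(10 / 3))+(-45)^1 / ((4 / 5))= -2130.42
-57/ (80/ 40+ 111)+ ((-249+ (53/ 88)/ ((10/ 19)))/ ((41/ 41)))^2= 5375736586097/ 87507200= 61431.93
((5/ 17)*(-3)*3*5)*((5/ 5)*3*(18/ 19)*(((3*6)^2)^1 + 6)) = -4009500/ 323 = -12413.31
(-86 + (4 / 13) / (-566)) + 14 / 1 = -264890 / 3679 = -72.00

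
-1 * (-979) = 979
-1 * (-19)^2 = -361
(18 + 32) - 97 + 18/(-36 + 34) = -56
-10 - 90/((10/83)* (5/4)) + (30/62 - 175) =-121228/155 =-782.12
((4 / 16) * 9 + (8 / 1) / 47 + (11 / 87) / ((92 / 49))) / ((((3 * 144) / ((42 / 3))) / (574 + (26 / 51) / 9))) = 107875535117 / 2331048942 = 46.28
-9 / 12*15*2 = -45 / 2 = -22.50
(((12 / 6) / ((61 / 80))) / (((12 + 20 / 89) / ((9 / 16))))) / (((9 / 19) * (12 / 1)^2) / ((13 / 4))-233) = -989235 / 1737746528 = -0.00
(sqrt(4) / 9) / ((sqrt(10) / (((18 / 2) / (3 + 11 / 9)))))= 9*sqrt(10) / 190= 0.15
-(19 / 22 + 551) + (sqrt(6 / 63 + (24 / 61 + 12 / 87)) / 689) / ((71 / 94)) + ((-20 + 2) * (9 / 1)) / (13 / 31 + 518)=-5916015 / 10714 + 94 * sqrt(864754422) / 1817291931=-552.17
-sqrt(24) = -2 * sqrt(6) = -4.90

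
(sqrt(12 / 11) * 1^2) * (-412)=-824 * sqrt(33) / 11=-430.32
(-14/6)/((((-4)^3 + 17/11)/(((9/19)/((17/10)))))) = 770/73967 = 0.01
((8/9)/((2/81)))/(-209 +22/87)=-3132/18161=-0.17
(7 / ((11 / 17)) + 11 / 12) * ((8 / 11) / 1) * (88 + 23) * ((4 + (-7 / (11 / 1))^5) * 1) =71916008522 / 19487171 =3690.43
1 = 1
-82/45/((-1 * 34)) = 0.05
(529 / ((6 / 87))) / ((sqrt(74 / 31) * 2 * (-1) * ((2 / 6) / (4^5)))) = -7625702.83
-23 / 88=-0.26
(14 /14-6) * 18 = -90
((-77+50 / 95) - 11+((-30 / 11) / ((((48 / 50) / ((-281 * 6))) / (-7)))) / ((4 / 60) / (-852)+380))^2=31805062067159005621824 / 1030199403888986881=30872.72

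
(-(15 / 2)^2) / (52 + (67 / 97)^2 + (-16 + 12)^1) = -2117025 / 1824484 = -1.16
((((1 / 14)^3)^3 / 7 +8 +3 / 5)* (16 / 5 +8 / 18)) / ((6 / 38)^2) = 92047050188519189 / 73217584540800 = 1257.17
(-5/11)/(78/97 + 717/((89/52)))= -8633/7971678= -0.00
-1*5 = -5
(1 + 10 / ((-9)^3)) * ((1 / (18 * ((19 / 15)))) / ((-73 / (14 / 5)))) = -5033 / 3033369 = -0.00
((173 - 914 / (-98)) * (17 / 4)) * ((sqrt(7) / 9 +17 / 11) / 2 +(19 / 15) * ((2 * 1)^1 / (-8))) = 25313 * sqrt(7) / 588 +1088459 / 3080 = 467.29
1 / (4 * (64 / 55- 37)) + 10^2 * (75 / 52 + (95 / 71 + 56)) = 42773999935 / 7276932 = 5878.03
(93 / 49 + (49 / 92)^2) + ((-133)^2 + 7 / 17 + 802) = 18493.59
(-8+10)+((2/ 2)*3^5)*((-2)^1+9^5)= 14348423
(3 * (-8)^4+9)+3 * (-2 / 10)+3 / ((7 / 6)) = 430464 / 35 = 12298.97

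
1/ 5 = 0.20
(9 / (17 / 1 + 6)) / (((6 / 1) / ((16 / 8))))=3 / 23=0.13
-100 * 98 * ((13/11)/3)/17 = -127400/561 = -227.09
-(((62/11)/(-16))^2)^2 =-923521/59969536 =-0.02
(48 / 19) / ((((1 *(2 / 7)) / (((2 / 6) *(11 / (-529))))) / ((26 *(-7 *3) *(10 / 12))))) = 280280 / 10051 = 27.89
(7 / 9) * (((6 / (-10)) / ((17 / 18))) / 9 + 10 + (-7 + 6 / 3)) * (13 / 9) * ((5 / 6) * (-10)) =-190645 / 4131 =-46.15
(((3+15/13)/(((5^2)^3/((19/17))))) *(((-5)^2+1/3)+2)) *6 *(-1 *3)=-504792/3453125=-0.15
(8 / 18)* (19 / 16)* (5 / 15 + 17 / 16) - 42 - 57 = -169799 / 1728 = -98.26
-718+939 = 221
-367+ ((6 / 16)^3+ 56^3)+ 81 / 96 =89727947 / 512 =175249.90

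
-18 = -18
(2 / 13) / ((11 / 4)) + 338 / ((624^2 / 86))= 10757 / 82368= 0.13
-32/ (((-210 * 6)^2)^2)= -1/ 78764805000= -0.00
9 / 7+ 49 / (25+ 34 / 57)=32682 / 10213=3.20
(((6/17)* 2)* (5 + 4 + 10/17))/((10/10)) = 1956/289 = 6.77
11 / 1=11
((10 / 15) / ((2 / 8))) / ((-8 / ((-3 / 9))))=1 / 9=0.11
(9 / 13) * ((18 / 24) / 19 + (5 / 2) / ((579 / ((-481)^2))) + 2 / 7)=923430891 / 1334788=691.82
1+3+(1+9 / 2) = 19 / 2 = 9.50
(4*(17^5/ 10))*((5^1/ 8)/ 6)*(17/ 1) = 24137569/ 24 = 1005732.04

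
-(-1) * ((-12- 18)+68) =38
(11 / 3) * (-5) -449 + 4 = -1390 / 3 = -463.33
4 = 4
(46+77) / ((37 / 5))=615 / 37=16.62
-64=-64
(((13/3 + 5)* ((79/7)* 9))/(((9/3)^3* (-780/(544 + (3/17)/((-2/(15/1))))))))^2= 2124682301641/3560508900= 596.74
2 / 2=1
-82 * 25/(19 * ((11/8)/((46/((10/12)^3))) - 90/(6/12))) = 0.60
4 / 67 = 0.06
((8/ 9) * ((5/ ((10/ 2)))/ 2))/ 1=4/ 9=0.44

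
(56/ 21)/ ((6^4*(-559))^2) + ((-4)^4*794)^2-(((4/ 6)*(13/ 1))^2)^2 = 41316248054.32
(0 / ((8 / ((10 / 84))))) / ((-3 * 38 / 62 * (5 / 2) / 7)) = 0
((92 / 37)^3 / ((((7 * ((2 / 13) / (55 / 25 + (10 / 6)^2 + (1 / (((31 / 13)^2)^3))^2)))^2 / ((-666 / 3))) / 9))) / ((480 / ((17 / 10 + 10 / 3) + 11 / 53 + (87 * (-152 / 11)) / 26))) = 45897887508406180243344496244823301239395405965804111 / 818884238525884759804060051725425870696076926250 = 56049.30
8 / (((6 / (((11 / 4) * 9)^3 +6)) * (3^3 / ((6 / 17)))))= 19033 / 72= 264.35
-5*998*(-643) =3208570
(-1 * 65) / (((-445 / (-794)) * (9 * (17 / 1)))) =-10322 / 13617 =-0.76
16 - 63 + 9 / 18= -93 / 2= -46.50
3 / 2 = 1.50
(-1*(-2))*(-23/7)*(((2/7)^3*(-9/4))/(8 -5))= 0.11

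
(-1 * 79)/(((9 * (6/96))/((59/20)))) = -18644/45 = -414.31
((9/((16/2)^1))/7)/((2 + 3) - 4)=9/56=0.16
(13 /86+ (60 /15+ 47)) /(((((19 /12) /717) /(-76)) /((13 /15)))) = -328024632 /215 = -1525695.96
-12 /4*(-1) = 3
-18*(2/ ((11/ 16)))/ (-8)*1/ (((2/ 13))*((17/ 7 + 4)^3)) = 17836/ 111375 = 0.16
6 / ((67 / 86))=516 / 67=7.70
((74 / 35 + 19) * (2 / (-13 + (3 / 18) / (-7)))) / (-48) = 739 / 10940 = 0.07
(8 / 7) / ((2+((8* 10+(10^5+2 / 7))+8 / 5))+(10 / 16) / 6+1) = 1920 / 168142783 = 0.00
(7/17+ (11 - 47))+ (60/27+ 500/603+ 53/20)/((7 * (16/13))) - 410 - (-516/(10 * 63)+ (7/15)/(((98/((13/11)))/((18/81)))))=-336525083717/757753920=-444.11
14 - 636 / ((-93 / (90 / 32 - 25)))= -17079 / 124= -137.73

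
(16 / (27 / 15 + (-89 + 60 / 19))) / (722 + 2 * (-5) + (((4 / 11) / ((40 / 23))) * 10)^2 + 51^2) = -11495 / 200299598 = -0.00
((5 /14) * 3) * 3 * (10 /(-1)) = -225 /7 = -32.14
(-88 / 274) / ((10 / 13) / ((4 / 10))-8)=572 / 10823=0.05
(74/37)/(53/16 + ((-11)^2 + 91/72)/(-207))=59616/81133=0.73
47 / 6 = 7.83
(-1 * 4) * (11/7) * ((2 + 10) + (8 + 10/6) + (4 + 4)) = -3916/21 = -186.48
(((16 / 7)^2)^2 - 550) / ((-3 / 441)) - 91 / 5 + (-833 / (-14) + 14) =76892.89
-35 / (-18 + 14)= 35 / 4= 8.75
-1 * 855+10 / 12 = -5125 / 6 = -854.17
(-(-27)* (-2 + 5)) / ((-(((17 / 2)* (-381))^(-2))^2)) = -8909649601279070.06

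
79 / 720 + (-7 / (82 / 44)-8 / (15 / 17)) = -375289 / 29520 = -12.71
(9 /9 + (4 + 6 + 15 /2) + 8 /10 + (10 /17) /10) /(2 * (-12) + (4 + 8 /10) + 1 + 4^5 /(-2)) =-3291 /90134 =-0.04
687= 687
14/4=7/2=3.50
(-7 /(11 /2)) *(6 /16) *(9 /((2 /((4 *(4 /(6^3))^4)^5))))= -0.00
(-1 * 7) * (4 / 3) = -28 / 3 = -9.33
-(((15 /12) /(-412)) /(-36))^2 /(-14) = 25 /49277362176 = 0.00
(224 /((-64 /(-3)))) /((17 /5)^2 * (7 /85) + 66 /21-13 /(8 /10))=-12250 /14181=-0.86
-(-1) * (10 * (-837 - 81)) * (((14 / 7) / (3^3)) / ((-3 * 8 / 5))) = 425 / 3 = 141.67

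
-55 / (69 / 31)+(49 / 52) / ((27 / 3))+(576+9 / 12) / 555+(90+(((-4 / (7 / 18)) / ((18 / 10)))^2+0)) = 4834230263 / 48787830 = 99.09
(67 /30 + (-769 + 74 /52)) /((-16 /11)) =820831 /1560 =526.17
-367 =-367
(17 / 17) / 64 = 1 / 64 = 0.02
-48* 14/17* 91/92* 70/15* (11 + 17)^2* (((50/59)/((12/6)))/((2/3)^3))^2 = -398199847500/1361071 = -292563.61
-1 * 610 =-610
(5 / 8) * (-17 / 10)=-17 / 16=-1.06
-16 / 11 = -1.45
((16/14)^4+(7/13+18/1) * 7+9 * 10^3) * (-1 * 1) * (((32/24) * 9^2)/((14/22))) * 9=-3047441698620/218491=-13947676.10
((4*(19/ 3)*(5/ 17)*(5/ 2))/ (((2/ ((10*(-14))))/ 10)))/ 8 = -83125/ 51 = -1629.90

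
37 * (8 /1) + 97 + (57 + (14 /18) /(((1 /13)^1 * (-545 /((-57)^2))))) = 212399 /545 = 389.72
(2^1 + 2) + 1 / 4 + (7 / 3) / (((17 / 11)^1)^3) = 4.88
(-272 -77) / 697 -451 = -314696 / 697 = -451.50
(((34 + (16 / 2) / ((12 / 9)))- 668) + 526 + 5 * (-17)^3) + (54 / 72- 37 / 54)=-2664029 / 108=-24666.94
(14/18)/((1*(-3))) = -7/27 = -0.26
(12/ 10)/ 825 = 2/ 1375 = 0.00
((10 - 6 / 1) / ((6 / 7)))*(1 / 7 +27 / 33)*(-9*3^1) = -1332 / 11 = -121.09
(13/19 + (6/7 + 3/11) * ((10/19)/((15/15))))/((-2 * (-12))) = 1871/35112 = 0.05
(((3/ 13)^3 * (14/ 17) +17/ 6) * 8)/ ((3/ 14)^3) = 2311.83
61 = 61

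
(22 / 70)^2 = 0.10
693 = 693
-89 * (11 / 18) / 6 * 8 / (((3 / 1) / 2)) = -3916 / 81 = -48.35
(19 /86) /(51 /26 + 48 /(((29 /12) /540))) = 7163 /347806317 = 0.00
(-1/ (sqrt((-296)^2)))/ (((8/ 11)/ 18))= -99/ 1184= -0.08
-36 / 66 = -6 / 11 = -0.55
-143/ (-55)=13/ 5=2.60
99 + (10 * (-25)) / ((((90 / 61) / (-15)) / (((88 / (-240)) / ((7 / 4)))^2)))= 278597 / 1323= 210.58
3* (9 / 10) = 27 / 10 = 2.70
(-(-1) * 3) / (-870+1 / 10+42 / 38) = -570 / 165071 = -0.00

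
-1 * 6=-6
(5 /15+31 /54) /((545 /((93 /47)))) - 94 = -43339061 /461070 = -94.00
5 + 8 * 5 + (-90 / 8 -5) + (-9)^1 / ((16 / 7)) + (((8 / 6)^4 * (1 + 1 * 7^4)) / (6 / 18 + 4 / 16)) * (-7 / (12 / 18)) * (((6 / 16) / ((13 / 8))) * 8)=-157401989 / 624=-252246.78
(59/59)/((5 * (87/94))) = 94/435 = 0.22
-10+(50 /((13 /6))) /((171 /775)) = 70090 /741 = 94.59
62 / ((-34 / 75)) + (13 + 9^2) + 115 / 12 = -6769 / 204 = -33.18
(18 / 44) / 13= 9 / 286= 0.03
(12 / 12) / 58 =1 / 58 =0.02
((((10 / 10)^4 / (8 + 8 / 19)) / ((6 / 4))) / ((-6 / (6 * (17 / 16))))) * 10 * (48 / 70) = -323 / 560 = -0.58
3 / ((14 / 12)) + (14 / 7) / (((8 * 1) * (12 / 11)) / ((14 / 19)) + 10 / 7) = 1391 / 511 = 2.72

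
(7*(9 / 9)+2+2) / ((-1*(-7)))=11 / 7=1.57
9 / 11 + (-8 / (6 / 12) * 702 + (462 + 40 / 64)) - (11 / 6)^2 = -8531359 / 792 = -10771.92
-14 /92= -7 /46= -0.15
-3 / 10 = -0.30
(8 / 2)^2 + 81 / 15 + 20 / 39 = 21.91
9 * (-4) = -36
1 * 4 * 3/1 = 12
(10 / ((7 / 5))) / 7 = 50 / 49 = 1.02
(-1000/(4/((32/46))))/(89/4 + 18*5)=-16000/10327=-1.55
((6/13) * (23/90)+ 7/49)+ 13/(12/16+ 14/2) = 82016/42315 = 1.94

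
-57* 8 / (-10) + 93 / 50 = 2373 / 50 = 47.46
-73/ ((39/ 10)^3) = -73000/ 59319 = -1.23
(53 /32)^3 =148877 /32768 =4.54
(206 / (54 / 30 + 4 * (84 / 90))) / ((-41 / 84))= -76.27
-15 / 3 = -5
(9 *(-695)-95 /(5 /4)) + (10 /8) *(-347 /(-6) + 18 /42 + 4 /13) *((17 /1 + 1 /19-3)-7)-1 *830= -137863463 /20748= -6644.66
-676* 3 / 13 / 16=-39 / 4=-9.75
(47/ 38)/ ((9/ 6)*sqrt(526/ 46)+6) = 4324/ 5985 - 47*sqrt(6049)/ 5985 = 0.11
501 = 501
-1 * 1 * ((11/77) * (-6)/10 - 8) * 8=2264/35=64.69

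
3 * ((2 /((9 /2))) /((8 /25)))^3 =15625 /1944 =8.04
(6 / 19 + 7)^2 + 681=734.52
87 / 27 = 29 / 9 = 3.22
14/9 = 1.56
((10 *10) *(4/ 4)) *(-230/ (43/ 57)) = -1311000/ 43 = -30488.37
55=55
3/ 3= 1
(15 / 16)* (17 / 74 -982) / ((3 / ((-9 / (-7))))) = -3269295 / 8288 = -394.46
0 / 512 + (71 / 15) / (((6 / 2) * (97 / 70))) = 994 / 873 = 1.14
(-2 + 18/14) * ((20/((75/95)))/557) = -380/11697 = -0.03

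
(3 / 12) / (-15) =-1 / 60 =-0.02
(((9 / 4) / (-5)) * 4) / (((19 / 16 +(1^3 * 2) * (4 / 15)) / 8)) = -3456 / 413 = -8.37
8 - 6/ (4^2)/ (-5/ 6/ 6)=107/ 10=10.70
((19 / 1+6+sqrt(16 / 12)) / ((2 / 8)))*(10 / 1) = 1046.19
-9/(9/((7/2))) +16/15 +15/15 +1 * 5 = 107/30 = 3.57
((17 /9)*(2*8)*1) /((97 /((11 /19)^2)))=32912 /315153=0.10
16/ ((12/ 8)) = 32/ 3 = 10.67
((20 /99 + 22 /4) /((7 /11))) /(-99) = -1129 /12474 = -0.09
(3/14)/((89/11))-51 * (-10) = 635493/1246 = 510.03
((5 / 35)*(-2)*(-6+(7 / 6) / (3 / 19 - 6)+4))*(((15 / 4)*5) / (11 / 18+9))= 109875 / 89614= 1.23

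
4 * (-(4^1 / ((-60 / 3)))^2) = -4 / 25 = -0.16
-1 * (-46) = 46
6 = 6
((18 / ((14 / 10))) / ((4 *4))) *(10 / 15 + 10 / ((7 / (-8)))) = -1695 / 196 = -8.65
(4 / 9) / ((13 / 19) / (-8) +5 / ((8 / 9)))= 304 / 3789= 0.08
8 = 8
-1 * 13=-13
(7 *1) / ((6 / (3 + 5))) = 28 / 3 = 9.33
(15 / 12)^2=1.56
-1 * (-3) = 3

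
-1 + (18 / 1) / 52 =-17 / 26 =-0.65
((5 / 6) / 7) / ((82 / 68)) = 85 / 861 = 0.10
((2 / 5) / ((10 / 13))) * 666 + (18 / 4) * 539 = 138591 / 50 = 2771.82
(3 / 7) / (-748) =-3 / 5236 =-0.00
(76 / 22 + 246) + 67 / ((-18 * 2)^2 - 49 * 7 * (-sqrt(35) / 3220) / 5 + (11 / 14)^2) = 5860646710274084946 / 23488980549355849 - 1812971090 * sqrt(35) / 2135361868123259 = 249.51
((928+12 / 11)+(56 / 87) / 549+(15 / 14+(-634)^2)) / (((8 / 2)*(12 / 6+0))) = 2963429981471 / 58844016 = 50360.77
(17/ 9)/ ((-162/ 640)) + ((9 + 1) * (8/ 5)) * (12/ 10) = 42784/ 3645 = 11.74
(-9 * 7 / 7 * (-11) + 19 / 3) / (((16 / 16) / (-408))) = -42976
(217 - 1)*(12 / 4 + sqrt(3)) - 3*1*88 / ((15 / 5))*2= 216*sqrt(3) + 472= 846.12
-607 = -607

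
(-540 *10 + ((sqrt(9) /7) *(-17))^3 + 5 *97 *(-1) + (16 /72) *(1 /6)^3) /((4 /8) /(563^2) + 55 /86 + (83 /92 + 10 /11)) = -7210310390018033639 /2817566989612011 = -2559.06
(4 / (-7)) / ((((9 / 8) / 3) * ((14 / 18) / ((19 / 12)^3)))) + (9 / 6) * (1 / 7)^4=-168032 / 21609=-7.78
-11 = -11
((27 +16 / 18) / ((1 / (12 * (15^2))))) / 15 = 5020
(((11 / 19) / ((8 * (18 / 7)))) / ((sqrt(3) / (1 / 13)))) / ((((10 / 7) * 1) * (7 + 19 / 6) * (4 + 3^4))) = 539 * sqrt(3) / 922100400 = 0.00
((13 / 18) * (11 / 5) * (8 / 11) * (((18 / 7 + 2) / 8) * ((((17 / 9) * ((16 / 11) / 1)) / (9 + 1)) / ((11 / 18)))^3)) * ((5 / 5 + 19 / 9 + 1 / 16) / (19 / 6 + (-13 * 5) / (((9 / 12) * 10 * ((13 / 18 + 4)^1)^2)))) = 69102554619904 / 1008049344184575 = 0.07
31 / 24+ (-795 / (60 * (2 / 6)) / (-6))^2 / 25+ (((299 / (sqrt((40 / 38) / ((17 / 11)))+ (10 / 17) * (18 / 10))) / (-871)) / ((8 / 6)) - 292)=-14062093291 / 48561600+ 1173 * sqrt(17765) / 323744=-289.09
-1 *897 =-897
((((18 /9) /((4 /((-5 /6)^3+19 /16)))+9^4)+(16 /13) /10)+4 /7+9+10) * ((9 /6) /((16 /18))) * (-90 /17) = -23284100601 /396032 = -58793.48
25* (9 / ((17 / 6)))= 1350 / 17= 79.41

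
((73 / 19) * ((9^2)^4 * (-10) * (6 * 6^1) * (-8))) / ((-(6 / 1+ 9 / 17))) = -51284141530560 / 703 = -72950414694.96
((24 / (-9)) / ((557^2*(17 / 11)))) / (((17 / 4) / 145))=-51040 / 268985883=-0.00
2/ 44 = 1/ 22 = 0.05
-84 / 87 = -28 / 29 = -0.97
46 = 46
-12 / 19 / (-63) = 4 / 399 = 0.01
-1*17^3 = -4913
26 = 26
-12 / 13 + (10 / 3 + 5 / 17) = 1793 / 663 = 2.70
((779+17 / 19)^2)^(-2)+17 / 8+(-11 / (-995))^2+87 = 4254070292165316408492171 / 47731438524207760224400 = 89.13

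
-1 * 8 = -8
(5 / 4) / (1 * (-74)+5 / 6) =-15 / 878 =-0.02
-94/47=-2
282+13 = 295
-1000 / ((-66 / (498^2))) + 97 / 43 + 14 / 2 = 1777366378 / 473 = 3757645.62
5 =5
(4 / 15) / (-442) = -2 / 3315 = -0.00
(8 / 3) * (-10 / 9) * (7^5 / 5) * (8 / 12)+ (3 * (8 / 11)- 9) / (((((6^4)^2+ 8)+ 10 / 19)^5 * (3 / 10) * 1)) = -6639.80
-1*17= -17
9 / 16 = 0.56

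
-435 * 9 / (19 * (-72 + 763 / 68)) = 266220 / 78527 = 3.39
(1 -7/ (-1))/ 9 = 8/ 9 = 0.89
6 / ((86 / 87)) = 261 / 43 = 6.07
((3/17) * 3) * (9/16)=81/272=0.30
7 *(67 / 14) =67 / 2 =33.50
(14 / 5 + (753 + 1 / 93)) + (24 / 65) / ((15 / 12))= 22853308 / 30225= 756.11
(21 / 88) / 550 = 21 / 48400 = 0.00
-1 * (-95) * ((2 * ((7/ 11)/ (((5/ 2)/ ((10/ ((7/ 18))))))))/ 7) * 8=109440/ 77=1421.30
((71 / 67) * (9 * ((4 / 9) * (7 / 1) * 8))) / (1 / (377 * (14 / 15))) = 83941312 / 1005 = 83523.69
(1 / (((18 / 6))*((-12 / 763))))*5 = -3815 / 36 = -105.97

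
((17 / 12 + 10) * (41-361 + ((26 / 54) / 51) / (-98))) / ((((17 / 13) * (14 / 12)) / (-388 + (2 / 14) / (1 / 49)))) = 9767372829071 / 10705716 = 912351.20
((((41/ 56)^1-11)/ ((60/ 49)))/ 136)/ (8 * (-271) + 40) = 115/ 3969024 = 0.00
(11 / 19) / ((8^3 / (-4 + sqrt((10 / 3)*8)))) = -11 / 2432 + 11*sqrt(15) / 7296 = 0.00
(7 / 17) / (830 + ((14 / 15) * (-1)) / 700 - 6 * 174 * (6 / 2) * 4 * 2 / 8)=-750 / 4192931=-0.00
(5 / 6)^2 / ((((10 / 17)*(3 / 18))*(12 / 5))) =425 / 144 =2.95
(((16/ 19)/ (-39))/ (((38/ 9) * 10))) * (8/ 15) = -32/ 117325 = -0.00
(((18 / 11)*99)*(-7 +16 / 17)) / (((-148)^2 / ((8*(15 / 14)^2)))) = -1877175 / 4561508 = -0.41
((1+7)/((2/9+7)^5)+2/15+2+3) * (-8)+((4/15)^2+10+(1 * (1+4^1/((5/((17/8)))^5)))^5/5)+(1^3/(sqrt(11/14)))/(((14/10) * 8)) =-5646617993644709858446331377844253166658259691/183708436865325465600000000000000000000000000+5 * sqrt(154)/616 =-30.64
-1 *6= -6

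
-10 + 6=-4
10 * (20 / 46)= 100 / 23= 4.35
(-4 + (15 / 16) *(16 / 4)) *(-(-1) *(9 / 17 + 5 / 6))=-0.34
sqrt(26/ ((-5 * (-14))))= sqrt(455)/ 35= 0.61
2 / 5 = 0.40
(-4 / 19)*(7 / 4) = -0.37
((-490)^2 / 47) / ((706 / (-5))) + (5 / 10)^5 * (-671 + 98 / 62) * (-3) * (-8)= -276830074 / 514321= -538.24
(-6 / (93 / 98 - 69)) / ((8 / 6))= 0.07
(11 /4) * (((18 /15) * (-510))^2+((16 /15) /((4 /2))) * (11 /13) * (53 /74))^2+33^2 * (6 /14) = 140575566834945132407 /364393575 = 385779488112.39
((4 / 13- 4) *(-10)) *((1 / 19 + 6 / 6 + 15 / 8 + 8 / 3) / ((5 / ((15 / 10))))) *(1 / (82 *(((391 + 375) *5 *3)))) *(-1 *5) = -2551 / 7757282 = -0.00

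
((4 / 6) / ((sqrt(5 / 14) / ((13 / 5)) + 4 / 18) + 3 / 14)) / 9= 52052 / 221685-1092*sqrt(70) / 73895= 0.11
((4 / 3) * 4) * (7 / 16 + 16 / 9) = 319 / 27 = 11.81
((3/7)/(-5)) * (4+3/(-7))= -15/49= -0.31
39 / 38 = 1.03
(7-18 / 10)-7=-9 / 5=-1.80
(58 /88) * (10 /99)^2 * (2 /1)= 1450 /107811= 0.01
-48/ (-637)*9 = 432/ 637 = 0.68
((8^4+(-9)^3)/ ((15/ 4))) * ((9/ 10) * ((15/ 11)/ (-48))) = -10101/ 440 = -22.96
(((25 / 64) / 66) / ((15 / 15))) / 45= 5 / 38016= 0.00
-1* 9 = -9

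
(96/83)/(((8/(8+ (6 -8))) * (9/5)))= 0.48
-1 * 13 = -13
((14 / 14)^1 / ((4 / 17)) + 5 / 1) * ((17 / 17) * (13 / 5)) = 24.05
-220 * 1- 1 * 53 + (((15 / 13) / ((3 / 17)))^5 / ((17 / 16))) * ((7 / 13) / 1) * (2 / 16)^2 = -3443853553 / 19307236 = -178.37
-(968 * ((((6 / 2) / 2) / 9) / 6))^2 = -58564 / 81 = -723.01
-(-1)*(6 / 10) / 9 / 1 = 1 / 15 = 0.07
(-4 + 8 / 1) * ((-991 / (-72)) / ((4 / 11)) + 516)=159509 / 72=2215.40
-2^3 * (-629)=5032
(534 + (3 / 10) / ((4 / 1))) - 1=21323 / 40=533.08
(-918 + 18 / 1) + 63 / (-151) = -135963 / 151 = -900.42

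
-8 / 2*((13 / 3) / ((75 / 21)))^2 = -33124 / 5625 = -5.89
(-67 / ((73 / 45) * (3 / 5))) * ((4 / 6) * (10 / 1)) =-33500 / 73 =-458.90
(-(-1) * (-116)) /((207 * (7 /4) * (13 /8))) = -0.20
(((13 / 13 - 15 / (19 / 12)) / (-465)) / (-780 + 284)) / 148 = -0.00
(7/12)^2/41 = 49/5904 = 0.01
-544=-544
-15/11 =-1.36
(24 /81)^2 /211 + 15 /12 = 1.25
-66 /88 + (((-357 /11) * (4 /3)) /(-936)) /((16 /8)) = -0.73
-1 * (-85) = 85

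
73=73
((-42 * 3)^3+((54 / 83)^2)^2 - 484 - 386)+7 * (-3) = -94976763189651 / 47458321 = -2001266.82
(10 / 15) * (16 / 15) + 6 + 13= 887 / 45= 19.71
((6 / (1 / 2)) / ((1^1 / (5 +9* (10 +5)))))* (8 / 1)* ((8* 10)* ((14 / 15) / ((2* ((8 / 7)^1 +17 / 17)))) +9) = 1065344 / 3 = 355114.67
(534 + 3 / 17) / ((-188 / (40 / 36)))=-3.16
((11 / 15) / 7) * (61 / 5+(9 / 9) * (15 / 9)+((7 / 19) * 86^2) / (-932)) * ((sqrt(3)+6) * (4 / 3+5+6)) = 295755097 * sqrt(3) / 20917575+591510194 / 6972525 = 109.32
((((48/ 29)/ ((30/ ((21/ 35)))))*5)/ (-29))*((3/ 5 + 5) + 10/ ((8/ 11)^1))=-0.11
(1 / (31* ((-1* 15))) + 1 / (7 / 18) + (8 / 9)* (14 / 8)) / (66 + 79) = 40279 / 1415925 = 0.03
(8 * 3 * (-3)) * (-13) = 936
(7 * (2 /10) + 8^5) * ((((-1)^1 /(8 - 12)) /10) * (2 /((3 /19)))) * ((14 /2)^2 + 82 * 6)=1684183313 /300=5613944.38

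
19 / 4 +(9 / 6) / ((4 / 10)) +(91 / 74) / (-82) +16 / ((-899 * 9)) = 416484229 / 49096188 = 8.48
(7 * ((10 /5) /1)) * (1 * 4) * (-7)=-392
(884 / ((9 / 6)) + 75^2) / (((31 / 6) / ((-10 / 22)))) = -186430 / 341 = -546.72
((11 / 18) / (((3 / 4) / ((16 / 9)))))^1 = 352 / 243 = 1.45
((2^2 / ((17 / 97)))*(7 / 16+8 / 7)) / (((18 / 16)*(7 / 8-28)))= -91568 / 77469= -1.18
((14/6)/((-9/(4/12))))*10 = -0.86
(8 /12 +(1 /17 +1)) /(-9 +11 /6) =-0.24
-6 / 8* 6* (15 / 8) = -135 / 16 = -8.44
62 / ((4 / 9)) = 279 / 2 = 139.50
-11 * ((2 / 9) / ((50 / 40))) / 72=-0.03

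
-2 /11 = -0.18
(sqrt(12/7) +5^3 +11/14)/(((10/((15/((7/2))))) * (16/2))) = 3 * sqrt(21)/196 +5283/784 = 6.81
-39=-39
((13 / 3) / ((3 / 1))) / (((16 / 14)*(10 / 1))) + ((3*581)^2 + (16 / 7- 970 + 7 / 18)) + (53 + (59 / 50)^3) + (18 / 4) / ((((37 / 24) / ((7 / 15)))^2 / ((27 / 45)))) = 3037136.69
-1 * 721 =-721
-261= -261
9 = 9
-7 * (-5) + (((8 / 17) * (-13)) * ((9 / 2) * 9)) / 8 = 137 / 34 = 4.03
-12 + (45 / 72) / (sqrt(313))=-12 + 5* sqrt(313) / 2504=-11.96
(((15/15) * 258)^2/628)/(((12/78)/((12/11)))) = 751.59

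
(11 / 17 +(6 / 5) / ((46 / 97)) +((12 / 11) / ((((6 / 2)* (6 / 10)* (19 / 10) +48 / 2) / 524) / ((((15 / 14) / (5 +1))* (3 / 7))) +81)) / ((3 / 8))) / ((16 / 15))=138635033607 / 46023160172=3.01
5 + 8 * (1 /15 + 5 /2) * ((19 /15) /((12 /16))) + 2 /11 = 295963 /7425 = 39.86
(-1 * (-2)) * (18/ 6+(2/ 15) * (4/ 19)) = 1726/ 285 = 6.06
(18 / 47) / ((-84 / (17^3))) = -14739 / 658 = -22.40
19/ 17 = 1.12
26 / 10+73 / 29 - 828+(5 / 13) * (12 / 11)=-17053774 / 20735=-822.46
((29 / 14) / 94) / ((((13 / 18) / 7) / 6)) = 783 / 611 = 1.28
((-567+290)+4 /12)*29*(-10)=80233.33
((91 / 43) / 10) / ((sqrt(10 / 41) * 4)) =0.11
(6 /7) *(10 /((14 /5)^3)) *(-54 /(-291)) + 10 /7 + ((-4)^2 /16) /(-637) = 4539852 /3027661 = 1.50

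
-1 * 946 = -946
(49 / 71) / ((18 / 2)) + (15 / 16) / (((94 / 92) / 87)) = 19198009 / 240264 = 79.90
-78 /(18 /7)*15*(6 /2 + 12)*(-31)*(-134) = -28351050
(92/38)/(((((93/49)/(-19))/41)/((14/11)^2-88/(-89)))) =-865364696/333839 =-2592.16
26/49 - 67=-3257/49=-66.47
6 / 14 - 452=-3161 / 7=-451.57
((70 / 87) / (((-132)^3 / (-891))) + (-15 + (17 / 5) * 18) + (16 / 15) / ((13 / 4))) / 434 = 1018795849 / 9502933440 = 0.11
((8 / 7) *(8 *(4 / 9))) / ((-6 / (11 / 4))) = -352 / 189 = -1.86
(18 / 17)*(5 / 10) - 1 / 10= 73 / 170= 0.43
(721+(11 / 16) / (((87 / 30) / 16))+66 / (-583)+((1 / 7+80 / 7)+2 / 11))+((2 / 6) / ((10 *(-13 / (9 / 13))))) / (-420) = 2945877075707 / 4000196200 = 736.43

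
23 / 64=0.36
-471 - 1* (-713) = 242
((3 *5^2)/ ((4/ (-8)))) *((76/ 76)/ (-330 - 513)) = 50/ 281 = 0.18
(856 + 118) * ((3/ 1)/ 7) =2922/ 7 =417.43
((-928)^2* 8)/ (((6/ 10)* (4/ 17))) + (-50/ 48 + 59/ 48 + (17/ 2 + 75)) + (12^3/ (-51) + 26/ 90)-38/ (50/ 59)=2986586433547/ 61200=48800431.92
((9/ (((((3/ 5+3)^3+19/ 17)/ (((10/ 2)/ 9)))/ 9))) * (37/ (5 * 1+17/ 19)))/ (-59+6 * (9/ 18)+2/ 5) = -336121875/ 3160895584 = -0.11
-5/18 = -0.28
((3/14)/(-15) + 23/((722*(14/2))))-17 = -214918/12635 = -17.01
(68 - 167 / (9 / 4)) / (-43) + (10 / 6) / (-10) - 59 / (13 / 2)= -91553 / 10062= -9.10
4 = 4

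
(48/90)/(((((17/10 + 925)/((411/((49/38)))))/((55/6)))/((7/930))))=0.01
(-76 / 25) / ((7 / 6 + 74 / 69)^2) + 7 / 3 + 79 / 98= 197522771 / 77976150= 2.53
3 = 3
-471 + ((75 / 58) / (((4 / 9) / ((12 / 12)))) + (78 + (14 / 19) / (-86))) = -73940941 / 189544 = -390.10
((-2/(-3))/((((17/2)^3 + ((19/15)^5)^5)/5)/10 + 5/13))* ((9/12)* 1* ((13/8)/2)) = 1066861860423289239406585693359375/52625295190362776167033683215687542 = 0.02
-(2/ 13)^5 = -32/ 371293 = -0.00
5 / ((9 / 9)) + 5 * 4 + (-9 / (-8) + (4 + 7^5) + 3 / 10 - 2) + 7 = 673697 / 40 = 16842.42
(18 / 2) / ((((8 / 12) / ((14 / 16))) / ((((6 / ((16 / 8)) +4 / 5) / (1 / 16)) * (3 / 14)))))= 1539 / 10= 153.90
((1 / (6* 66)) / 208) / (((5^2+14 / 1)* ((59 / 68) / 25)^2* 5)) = 36125 / 698887332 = 0.00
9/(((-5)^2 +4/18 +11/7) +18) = 567/2822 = 0.20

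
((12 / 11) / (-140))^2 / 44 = 0.00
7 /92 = 0.08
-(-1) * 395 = 395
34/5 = 6.80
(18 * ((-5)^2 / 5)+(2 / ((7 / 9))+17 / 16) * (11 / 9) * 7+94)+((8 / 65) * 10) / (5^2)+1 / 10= 10073209 / 46800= 215.24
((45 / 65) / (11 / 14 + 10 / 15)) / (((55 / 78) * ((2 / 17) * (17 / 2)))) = 2268 / 3355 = 0.68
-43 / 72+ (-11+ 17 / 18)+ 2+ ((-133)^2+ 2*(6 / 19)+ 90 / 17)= 411311963 / 23256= 17686.27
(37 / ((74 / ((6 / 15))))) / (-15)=-1 / 75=-0.01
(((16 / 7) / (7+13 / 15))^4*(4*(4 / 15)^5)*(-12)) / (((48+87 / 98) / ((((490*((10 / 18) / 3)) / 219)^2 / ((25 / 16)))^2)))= -8084777718513664000 / 70968517551209876823022311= -0.00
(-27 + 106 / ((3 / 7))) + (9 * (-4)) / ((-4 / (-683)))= -17780 / 3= -5926.67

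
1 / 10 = 0.10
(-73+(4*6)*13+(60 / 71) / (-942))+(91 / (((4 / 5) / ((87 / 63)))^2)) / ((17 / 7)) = 9568526879 / 27287856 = 350.65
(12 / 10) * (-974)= -5844 / 5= -1168.80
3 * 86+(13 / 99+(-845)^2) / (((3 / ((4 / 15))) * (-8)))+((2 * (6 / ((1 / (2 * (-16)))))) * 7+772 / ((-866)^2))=-8656346396351 / 835263495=-10363.61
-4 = -4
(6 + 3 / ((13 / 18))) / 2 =66 / 13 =5.08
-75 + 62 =-13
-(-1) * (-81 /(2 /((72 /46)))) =-1458 /23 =-63.39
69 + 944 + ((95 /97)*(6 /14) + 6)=692186 /679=1019.42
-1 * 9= -9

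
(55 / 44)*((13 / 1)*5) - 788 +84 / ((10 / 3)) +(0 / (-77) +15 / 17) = -231427 / 340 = -680.67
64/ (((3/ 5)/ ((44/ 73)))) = 64.29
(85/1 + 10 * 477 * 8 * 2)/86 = 76405/86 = 888.43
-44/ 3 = -14.67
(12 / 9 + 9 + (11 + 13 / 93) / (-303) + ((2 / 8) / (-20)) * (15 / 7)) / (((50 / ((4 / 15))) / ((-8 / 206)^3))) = -259295416 / 80828879599125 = -0.00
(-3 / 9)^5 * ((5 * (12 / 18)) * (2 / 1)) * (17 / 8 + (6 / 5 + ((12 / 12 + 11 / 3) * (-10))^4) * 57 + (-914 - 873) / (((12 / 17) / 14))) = -291923398627 / 39366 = -7415622.58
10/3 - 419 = -415.67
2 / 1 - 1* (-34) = 36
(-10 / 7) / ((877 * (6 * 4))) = -5 / 73668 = -0.00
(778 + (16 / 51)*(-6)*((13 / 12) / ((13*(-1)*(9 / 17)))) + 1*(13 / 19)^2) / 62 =7590617 / 604314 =12.56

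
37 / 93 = 0.40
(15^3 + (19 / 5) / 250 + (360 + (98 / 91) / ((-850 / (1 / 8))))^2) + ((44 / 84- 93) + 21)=132903.42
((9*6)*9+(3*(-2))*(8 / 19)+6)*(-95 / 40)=-2325 / 2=-1162.50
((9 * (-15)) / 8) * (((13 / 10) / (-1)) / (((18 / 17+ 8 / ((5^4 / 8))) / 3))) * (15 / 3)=55940625 / 197408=283.38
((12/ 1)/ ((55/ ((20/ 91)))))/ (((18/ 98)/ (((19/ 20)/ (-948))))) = -133/ 508365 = -0.00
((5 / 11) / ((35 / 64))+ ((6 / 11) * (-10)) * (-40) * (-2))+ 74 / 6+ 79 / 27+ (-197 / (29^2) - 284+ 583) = -212448370 / 1748439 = -121.51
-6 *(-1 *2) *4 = 48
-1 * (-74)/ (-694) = -37/ 347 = -0.11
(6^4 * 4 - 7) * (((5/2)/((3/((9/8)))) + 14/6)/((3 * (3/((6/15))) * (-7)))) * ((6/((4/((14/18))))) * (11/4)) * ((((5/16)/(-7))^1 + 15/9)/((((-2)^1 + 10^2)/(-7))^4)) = -974534011/66913910784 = -0.01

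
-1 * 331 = -331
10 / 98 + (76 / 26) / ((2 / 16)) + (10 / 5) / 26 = 15010 / 637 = 23.56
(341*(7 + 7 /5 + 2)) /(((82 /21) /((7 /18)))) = 217217 /615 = 353.20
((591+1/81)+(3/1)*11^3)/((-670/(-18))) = 74261/603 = 123.15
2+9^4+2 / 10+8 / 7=229752 / 35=6564.34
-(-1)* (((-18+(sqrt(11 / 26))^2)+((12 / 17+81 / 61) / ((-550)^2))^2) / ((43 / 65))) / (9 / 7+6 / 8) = -13.05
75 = 75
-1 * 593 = -593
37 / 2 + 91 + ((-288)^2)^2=13759414491 / 2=6879707245.50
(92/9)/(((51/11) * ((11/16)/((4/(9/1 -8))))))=5888/459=12.83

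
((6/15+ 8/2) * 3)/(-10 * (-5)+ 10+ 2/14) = 462/2105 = 0.22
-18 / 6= -3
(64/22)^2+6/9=3314/363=9.13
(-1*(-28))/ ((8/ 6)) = 21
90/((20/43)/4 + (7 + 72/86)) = 11.32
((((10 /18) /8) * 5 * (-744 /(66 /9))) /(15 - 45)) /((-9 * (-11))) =0.01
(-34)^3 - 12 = -39316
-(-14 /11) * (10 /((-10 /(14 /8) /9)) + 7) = -245 /22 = -11.14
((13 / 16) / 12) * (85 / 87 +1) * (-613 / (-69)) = 342667 / 288144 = 1.19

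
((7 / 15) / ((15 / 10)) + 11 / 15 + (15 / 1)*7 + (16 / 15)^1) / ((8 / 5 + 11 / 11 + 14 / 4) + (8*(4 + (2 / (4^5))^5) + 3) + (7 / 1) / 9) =21198584183521280 / 8288118650175533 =2.56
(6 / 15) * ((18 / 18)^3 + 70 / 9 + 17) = 464 / 45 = 10.31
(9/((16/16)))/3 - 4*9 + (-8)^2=31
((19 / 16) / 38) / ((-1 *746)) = -1 / 23872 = -0.00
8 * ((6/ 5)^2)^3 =23.89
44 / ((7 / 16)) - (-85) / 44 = 31571 / 308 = 102.50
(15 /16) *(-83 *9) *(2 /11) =-11205 /88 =-127.33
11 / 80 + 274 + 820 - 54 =83211 / 80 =1040.14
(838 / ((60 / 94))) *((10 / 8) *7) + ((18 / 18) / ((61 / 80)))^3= 31295701831 / 2723772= 11489.84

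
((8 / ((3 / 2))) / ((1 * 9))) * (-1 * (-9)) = 16 / 3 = 5.33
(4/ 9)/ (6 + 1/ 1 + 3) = 2/ 45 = 0.04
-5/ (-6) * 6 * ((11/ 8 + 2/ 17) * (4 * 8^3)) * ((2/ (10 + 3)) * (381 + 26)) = 211509760/ 221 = 957057.74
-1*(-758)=758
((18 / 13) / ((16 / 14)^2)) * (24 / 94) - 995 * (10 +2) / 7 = -58353459 / 34216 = -1705.44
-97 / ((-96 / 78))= 1261 / 16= 78.81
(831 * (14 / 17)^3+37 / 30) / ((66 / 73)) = 514.72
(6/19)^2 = 36/361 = 0.10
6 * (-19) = -114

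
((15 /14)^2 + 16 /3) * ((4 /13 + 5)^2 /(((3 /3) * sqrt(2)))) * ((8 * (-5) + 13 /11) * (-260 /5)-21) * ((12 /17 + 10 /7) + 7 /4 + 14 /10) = 238772470058571 * sqrt(2) /247767520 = 1362871.39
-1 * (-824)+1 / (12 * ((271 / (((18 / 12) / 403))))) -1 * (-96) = 803807681 / 873704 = 920.00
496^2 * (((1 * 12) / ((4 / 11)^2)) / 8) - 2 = 2790742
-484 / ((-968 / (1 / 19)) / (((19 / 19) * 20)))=10 / 19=0.53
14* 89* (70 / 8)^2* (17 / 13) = 12973975 / 104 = 124749.76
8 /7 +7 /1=57 /7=8.14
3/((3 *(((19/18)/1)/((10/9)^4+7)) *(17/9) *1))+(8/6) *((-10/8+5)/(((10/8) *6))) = 4.94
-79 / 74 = -1.07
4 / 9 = 0.44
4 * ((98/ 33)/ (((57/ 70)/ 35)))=960400/ 1881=510.58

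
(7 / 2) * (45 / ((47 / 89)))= 28035 / 94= 298.24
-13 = -13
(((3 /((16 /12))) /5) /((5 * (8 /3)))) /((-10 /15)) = -81 /1600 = -0.05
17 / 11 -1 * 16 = -159 / 11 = -14.45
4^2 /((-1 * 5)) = -16 /5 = -3.20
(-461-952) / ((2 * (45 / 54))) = -4239 / 5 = -847.80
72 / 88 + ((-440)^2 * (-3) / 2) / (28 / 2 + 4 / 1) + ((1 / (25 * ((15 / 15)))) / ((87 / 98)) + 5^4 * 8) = -88781449 / 7975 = -11132.47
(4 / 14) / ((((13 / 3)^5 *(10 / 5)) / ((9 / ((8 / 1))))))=2187 / 20792408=0.00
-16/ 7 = -2.29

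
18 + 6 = 24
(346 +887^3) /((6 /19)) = 4419808177 /2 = 2209904088.50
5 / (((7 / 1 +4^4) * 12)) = 5 / 3156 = 0.00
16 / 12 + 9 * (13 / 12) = 133 / 12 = 11.08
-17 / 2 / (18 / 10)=-85 / 18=-4.72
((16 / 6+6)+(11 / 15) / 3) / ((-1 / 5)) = -401 / 9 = -44.56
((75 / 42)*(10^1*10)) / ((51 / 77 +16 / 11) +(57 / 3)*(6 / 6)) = 6875 / 813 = 8.46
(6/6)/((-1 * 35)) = -1/35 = -0.03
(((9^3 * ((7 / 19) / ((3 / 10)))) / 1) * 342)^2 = 93746192400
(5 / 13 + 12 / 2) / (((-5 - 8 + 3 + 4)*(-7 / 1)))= 83 / 546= 0.15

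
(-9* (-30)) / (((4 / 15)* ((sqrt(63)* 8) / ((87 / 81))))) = 725* sqrt(7) / 112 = 17.13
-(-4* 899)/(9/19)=68324/9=7591.56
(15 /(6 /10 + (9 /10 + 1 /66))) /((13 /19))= 1881 /130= 14.47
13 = 13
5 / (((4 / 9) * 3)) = 15 / 4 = 3.75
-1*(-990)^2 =-980100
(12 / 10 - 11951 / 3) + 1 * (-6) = -59827 / 15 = -3988.47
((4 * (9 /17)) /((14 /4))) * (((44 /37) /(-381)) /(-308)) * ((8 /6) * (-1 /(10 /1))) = -16 /19571335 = -0.00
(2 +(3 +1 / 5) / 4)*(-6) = -84 / 5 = -16.80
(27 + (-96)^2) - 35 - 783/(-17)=157319/17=9254.06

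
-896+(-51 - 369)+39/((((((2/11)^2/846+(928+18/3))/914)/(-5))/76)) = -189052395706/11951231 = -15818.65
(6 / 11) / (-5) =-6 / 55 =-0.11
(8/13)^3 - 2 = -3882/2197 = -1.77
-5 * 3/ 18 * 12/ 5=-2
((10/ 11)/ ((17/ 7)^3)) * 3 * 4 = 41160/ 54043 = 0.76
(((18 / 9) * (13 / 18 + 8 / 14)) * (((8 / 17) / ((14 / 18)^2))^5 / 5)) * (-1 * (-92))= 190374138774945792 / 14037606086678755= 13.56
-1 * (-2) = 2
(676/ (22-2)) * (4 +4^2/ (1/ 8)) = 22308/ 5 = 4461.60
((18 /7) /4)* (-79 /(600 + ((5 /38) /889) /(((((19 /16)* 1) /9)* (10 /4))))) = -0.08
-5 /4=-1.25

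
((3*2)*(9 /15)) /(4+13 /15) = 54 /73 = 0.74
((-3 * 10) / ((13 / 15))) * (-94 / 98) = 21150 / 637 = 33.20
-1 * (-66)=66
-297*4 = -1188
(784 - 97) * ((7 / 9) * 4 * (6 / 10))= 6412 / 5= 1282.40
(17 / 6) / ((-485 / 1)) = -17 / 2910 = -0.01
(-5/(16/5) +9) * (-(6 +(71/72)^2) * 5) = -259.29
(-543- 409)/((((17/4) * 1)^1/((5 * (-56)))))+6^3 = 62936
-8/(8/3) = -3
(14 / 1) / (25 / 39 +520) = 546 / 20305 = 0.03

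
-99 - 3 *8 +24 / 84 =-859 / 7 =-122.71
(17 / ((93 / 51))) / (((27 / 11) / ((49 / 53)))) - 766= -33824755 / 44361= -762.49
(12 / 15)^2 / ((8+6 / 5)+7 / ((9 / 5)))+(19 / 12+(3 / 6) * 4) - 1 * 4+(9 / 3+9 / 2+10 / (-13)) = 2923289 / 459420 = 6.36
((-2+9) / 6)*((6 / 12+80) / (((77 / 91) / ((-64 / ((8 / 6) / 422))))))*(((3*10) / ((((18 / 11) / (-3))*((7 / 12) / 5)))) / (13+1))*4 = 302827200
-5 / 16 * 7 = -35 / 16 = -2.19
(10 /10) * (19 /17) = 19 /17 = 1.12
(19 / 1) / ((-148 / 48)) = -228 / 37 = -6.16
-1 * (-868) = 868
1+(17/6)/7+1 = 101/42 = 2.40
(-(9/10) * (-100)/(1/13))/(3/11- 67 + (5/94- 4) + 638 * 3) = 403260/635333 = 0.63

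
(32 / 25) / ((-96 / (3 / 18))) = -1 / 450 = -0.00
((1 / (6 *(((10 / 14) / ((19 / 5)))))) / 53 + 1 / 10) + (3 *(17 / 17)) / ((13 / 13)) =12389 / 3975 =3.12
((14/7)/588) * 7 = 1/42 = 0.02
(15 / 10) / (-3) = -0.50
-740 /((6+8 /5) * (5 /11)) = -214.21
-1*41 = -41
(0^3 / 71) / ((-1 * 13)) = 0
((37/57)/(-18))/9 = -37/9234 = -0.00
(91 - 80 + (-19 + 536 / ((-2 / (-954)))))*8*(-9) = -18407808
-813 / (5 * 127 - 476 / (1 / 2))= 813 / 317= 2.56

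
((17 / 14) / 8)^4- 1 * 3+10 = 1101547073 / 157351936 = 7.00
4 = 4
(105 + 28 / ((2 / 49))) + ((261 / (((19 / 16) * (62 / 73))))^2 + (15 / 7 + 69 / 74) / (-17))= 67760.17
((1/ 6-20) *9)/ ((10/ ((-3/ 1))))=1071/ 20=53.55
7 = 7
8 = 8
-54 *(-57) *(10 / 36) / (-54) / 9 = -95 / 54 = -1.76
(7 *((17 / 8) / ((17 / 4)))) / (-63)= -1 / 18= -0.06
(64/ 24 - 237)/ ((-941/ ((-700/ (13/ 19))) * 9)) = -9349900/ 330291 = -28.31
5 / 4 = 1.25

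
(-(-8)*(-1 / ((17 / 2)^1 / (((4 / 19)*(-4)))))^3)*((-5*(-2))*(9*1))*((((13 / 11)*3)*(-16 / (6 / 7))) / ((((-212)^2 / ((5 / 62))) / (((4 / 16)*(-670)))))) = 449519616000 / 32278525313023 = 0.01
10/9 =1.11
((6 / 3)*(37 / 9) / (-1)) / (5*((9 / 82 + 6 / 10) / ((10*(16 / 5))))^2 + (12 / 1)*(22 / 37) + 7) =-94260797440 / 162075522933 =-0.58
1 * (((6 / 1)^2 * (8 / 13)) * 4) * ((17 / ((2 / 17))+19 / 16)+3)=13176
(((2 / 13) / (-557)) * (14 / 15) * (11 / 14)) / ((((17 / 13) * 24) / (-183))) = 671 / 568140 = 0.00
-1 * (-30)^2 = -900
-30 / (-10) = 3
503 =503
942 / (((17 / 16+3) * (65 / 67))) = 1009824 / 4225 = 239.01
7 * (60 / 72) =35 / 6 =5.83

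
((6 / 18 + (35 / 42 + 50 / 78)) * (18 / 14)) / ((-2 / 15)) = -6345 / 364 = -17.43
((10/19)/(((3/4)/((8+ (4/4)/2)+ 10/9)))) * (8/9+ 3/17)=563980/78489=7.19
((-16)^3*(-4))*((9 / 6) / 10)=2457.60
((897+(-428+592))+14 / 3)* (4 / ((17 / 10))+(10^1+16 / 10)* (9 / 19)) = 40518778 / 4845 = 8363.01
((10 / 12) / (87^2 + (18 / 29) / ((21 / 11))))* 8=4060 / 4609719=0.00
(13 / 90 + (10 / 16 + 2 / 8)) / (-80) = -367 / 28800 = -0.01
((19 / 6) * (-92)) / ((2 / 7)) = -3059 / 3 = -1019.67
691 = 691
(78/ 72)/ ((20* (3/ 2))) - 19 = -6827/ 360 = -18.96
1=1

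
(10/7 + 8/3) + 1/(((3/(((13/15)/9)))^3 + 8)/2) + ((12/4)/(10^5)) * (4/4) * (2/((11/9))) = 3143064683846467/767470946550000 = 4.10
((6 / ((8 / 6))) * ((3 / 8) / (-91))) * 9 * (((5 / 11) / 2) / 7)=-1215 / 224224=-0.01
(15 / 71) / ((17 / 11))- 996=-1202007 / 1207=-995.86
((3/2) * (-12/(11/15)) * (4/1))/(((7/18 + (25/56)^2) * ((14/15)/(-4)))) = 130636800/182611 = 715.38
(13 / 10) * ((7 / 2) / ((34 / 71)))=6461 / 680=9.50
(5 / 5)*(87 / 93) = 29 / 31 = 0.94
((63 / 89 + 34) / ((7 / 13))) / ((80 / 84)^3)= 53127711 / 712000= 74.62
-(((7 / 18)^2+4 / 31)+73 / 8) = -9.41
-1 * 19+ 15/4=-61/4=-15.25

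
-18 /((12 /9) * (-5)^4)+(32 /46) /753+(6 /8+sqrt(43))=31577899 /43297500+sqrt(43)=7.29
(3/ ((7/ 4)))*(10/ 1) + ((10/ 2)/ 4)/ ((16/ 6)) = 17.61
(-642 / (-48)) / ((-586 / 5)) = -535 / 4688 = -0.11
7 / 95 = 0.07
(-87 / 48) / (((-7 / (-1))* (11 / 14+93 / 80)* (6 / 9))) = -435 / 2182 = -0.20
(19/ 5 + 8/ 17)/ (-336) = -121/ 9520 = -0.01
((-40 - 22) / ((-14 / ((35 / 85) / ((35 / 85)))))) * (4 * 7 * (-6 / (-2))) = 372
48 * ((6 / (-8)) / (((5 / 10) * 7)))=-72 / 7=-10.29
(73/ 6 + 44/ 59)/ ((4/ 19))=86849/ 1416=61.33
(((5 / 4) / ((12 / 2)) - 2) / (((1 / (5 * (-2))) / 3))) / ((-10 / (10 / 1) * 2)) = -215 / 8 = -26.88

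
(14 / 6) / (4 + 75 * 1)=0.03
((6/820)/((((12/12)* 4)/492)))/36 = 0.02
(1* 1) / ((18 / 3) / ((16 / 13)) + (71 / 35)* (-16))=-280 / 7723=-0.04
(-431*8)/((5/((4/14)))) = -197.03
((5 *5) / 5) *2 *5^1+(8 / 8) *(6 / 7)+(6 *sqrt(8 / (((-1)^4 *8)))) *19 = 164.86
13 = 13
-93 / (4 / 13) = -1209 / 4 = -302.25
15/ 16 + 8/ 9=263/ 144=1.83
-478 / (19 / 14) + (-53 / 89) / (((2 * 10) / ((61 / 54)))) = -352.24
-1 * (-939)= 939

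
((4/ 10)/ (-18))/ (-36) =1/ 1620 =0.00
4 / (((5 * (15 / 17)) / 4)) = 272 / 75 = 3.63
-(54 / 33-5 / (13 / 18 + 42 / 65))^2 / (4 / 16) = -5050092096 / 310147321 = -16.28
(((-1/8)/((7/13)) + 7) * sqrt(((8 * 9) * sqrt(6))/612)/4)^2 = 143641 * sqrt(6)/426496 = 0.82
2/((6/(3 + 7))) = 10/3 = 3.33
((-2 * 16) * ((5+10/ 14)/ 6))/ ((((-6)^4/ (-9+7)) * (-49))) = -80/ 83349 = -0.00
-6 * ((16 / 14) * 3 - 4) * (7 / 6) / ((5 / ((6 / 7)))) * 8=192 / 35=5.49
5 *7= 35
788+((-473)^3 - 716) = -105823745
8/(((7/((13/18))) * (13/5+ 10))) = 260/3969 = 0.07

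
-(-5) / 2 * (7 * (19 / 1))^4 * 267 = 417722462535 / 2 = 208861231267.50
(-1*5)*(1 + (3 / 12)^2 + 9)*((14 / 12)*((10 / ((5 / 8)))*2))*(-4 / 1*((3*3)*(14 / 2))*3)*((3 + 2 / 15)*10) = 44493960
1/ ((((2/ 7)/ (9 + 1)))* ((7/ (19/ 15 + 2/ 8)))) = 91/ 12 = 7.58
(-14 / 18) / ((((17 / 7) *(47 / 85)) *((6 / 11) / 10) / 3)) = -13475 / 423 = -31.86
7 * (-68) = -476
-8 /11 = -0.73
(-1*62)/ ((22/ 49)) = -1519/ 11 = -138.09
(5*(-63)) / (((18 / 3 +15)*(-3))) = 5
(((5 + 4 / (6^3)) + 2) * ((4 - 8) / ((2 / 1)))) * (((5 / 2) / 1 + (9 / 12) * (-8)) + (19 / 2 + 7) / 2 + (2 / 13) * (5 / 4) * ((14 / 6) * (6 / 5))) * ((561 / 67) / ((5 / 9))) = -3898015 / 3484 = -1118.83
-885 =-885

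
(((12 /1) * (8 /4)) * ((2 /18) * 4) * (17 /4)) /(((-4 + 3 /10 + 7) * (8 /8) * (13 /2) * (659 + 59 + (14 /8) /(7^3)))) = 533120 /181118223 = 0.00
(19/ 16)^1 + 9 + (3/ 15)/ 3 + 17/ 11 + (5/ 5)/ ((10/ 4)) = 32207/ 2640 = 12.20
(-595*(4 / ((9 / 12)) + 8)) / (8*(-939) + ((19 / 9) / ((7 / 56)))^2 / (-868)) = 697221 / 660221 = 1.06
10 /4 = 5 /2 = 2.50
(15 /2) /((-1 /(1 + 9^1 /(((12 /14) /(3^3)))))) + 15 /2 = -8505 /4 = -2126.25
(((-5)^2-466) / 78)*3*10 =-169.62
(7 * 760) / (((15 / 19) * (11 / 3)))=20216 / 11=1837.82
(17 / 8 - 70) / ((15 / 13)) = -2353 / 40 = -58.82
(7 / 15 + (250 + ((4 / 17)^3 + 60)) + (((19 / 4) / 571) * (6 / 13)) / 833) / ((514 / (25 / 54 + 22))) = 20190058045249537 / 1487991458542680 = 13.57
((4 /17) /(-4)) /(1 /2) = -0.12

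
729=729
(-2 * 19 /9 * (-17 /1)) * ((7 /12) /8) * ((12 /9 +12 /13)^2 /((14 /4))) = 312664 /41067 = 7.61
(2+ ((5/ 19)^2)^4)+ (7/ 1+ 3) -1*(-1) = 220786710158/ 16983563041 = 13.00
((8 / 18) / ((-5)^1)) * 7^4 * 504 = -537824 / 5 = -107564.80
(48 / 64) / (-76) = -3 / 304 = -0.01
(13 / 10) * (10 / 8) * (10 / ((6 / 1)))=65 / 24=2.71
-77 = -77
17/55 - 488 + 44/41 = -1097323/2255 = -486.62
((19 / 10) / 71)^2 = 361 / 504100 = 0.00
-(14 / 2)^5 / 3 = -16807 / 3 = -5602.33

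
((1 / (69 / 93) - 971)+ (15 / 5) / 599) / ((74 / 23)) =-13358829 / 44326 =-301.38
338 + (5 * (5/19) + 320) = 12527/19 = 659.32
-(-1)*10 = 10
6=6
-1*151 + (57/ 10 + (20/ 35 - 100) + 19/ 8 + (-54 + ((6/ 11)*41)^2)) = 6904021/ 33880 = 203.78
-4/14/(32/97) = -97/112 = -0.87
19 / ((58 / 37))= 703 / 58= 12.12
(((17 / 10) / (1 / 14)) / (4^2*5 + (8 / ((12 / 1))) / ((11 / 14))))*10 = 3927 / 1334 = 2.94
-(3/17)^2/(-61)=9/17629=0.00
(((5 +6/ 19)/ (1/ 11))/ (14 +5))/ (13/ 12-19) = -13332/ 77615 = -0.17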